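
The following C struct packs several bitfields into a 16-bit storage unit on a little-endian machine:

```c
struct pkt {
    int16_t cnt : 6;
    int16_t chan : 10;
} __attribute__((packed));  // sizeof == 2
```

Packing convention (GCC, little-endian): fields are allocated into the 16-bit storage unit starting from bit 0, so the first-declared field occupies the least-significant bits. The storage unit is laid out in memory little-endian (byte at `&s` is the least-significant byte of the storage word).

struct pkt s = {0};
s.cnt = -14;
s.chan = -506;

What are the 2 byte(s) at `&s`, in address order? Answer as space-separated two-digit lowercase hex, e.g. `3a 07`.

b2 81

cnt (6b) val=-14 bits=0x32 at bit 0: 0x0032
chan (10b) val=-506 bits=0x206 at bit 6: 0x81b2
word = 0x81b2 → little-endian bytes:
  [0]=0xb2  [1]=0x81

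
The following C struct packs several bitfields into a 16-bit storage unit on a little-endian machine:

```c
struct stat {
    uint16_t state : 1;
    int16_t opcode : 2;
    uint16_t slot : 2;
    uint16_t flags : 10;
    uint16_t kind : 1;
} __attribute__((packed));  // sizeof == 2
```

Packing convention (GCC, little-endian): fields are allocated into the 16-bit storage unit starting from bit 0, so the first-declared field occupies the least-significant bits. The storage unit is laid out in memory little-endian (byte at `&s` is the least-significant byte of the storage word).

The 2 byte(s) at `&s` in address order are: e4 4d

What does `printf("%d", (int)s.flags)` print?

623

[0]=0xe4 [1]=0x4d (little-endian) → word 0x4de4
state:1 @ bit 0 → (0x4de4>>0)&0x1 = 0x0
opcode:2 @ bit 1 → (0x4de4>>1)&0x3 = 0x2
slot:2 @ bit 3 → (0x4de4>>3)&0x3 = 0x0
flags:10 @ bit 5 → (0x4de4>>5)&0x3ff = 0x26f  ←
kind:1 @ bit 15 → (0x4de4>>15)&0x1 = 0x0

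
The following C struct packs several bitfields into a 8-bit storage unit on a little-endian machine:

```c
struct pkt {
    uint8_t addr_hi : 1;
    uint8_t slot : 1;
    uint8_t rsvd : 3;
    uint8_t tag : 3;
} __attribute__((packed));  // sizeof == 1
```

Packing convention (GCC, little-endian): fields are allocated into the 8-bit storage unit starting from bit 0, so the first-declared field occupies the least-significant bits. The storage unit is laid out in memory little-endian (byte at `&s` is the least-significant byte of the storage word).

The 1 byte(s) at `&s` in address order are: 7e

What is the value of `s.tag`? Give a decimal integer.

[0]=0x7e (little-endian) → word 0x7e
addr_hi:1 @ bit 0 → (0x7e>>0)&0x1 = 0x0
slot:1 @ bit 1 → (0x7e>>1)&0x1 = 0x1
rsvd:3 @ bit 2 → (0x7e>>2)&0x7 = 0x7
tag:3 @ bit 5 → (0x7e>>5)&0x7 = 0x3  ←

3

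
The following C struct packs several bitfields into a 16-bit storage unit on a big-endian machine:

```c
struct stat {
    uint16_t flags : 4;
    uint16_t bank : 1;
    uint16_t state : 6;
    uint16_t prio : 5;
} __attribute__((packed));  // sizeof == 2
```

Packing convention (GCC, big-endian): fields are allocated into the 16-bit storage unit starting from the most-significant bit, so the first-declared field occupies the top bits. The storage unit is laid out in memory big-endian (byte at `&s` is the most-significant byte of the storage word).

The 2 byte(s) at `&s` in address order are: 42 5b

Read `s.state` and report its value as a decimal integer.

[0]=0x42 [1]=0x5b (big-endian) → word 0x425b
flags [12+:4] = (word>>12) & 0xf = 4
bank [11+:1] = (word>>11) & 0x1 = 0
state [5+:6] = (word>>5) & 0x3f = 18  ←
prio [0+:5] = (word>>0) & 0x1f = 27

18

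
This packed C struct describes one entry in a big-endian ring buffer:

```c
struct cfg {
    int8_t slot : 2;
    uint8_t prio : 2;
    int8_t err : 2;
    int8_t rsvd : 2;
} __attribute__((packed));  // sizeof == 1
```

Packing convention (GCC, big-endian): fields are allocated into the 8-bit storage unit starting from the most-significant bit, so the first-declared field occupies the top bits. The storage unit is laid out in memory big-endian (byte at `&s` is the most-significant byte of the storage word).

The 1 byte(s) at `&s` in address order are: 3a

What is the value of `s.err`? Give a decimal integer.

[0]=0x3a (big-endian) → word 0x3a
slot:2 @ bit 6 → (0x3a>>6)&0x3 = 0x0
prio:2 @ bit 4 → (0x3a>>4)&0x3 = 0x3
err:2 @ bit 2 → (0x3a>>2)&0x3 = 0x2  ←
rsvd:2 @ bit 0 → (0x3a>>0)&0x3 = 0x2
err signed 2b, MSB=1: 2 - 4 = -2

-2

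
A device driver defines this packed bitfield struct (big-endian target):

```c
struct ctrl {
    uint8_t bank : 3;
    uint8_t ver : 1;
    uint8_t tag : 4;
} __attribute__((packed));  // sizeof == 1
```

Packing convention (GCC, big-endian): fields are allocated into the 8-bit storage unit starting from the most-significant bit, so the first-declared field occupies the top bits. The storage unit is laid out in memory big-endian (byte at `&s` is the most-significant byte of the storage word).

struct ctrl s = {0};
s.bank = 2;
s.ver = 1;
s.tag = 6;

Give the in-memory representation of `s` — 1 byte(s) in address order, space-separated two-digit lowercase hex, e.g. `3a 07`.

56

bank (3b) val=2 bits=0x2 at bit 5: 0x40
ver (1b) val=1 bits=0x1 at bit 4: 0x50
tag (4b) val=6 bits=0x6 at bit 0: 0x56
word = 0x56 → big-endian bytes:
  [0]=0x56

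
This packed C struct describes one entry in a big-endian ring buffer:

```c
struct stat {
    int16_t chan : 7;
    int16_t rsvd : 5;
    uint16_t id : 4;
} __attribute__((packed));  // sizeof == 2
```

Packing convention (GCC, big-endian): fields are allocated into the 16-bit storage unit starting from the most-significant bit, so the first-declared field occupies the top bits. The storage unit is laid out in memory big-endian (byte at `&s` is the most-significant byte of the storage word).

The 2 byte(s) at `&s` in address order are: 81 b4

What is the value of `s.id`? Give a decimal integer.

[0]=0x81 [1]=0xb4 (big-endian) → word 0x81b4
chan:7 @ bit 9 → (0x81b4>>9)&0x7f = 0x40
rsvd:5 @ bit 4 → (0x81b4>>4)&0x1f = 0x1b
id:4 @ bit 0 → (0x81b4>>0)&0xf = 0x4  ←

4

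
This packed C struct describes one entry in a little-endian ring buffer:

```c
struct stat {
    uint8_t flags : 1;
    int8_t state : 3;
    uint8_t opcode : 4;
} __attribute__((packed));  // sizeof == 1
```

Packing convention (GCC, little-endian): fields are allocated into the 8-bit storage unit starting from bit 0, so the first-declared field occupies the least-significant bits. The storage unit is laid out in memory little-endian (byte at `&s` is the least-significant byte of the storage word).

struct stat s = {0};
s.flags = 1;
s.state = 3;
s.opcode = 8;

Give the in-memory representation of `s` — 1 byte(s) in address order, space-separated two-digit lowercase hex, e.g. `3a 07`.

87

[0+:1] flags=1 & 0x1 = 0x1; word=0x01
[1+:3] state=3 & 0x7 = 0x3; word=0x07
[4+:4] opcode=8 & 0xf = 0x8; word=0x87
word = 0x87 → little-endian bytes:
  [0]=0x87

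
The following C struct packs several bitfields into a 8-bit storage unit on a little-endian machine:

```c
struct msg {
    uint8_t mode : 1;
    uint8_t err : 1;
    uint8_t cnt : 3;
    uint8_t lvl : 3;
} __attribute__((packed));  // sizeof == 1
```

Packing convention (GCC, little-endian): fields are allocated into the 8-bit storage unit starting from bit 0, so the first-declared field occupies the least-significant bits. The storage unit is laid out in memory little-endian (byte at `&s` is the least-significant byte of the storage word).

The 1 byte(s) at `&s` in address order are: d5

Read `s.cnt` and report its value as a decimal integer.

5

[0]=0xd5 (little-endian) → word 0xd5
mode:1 @ bit 0 → (0xd5>>0)&0x1 = 0x1
err:1 @ bit 1 → (0xd5>>1)&0x1 = 0x0
cnt:3 @ bit 2 → (0xd5>>2)&0x7 = 0x5  ←
lvl:3 @ bit 5 → (0xd5>>5)&0x7 = 0x6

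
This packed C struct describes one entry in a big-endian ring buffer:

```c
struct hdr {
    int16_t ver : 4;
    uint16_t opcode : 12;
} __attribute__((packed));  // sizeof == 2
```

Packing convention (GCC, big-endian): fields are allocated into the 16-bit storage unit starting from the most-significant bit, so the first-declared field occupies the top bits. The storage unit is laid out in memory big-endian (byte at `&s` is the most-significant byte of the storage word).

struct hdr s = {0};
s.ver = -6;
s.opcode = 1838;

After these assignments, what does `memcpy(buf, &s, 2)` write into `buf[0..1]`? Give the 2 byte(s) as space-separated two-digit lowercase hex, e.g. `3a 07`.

a7 2e

ver (4b) val=-6 bits=0xa at bit 12: 0xa000
opcode (12b) val=1838 bits=0x72e at bit 0: 0xa72e
word = 0xa72e → big-endian bytes:
  [0]=0xa7  [1]=0x2e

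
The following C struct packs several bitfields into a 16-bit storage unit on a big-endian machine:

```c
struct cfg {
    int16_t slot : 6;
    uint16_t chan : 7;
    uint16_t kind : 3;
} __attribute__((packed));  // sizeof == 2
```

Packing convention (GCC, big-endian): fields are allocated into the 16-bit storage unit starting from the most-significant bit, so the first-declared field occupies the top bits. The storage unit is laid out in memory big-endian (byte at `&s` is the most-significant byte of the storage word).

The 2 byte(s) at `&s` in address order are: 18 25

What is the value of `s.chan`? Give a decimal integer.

[0]=0x18 [1]=0x25 (big-endian) → word 0x1825
slot [10+:6] = (word>>10) & 0x3f = 6
chan [3+:7] = (word>>3) & 0x7f = 4  ←
kind [0+:3] = (word>>0) & 0x7 = 5

4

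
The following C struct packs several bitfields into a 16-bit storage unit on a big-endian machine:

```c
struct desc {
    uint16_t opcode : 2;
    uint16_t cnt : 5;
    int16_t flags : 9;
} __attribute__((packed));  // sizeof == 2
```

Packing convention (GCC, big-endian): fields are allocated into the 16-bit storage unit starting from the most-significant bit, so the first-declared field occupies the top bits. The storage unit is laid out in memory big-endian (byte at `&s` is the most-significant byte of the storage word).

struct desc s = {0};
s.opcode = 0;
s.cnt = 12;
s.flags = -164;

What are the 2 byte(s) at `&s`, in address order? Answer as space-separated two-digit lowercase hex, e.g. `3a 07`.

19 5c

[14+:2] opcode=0 & 0x3 = 0x0; word=0x0000
[9+:5] cnt=12 & 0x1f = 0xc; word=0x1800
[0+:9] flags=-164 & 0x1ff = 0x15c; word=0x195c
word = 0x195c → big-endian bytes:
  [0]=0x19  [1]=0x5c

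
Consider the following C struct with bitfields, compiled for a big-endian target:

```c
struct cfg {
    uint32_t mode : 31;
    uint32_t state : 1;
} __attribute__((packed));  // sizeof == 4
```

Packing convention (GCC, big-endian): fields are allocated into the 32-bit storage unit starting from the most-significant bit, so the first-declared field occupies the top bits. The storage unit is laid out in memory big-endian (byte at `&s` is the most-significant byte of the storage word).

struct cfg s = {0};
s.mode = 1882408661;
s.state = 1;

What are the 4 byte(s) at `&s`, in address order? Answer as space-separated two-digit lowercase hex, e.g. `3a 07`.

e0 66 8d ab

[1+:31] mode=1882408661 & 0x7fffffff = 0x703346d5; word=0xe0668daa
[0+:1] state=1 & 0x1 = 0x1; word=0xe0668dab
word = 0xe0668dab → big-endian bytes:
  [0]=0xe0  [1]=0x66  [2]=0x8d  [3]=0xab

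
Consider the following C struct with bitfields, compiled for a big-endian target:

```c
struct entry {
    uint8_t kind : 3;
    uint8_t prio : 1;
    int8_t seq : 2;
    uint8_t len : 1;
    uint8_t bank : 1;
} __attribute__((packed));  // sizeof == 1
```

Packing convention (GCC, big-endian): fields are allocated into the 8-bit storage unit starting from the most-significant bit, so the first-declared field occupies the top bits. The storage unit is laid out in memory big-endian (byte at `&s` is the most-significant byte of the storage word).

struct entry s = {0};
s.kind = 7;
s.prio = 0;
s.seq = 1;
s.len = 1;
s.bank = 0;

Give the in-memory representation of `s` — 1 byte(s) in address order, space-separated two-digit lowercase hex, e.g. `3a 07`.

e6

kind:3 = 7 → 0x7 << 5 → word 0xe0
prio:1 = 0 → 0x0 << 4 → word 0xe0
seq:2 = 1 → 0x1 << 2 → word 0xe4
len:1 = 1 → 0x1 << 1 → word 0xe6
bank:1 = 0 → 0x0 << 0 → word 0xe6
word = 0xe6 → big-endian bytes:
  [0]=0xe6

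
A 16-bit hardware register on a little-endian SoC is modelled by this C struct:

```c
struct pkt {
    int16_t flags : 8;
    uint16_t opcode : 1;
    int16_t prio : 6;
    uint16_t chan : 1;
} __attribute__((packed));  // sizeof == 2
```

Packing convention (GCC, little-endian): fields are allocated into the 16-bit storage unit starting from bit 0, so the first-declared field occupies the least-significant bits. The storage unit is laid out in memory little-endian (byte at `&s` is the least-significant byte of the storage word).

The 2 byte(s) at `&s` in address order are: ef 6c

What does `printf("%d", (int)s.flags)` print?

-17

[0]=0xef [1]=0x6c (little-endian) → word 0x6cef
flags [0+:8] = (word>>0) & 0xff = 239  ←
opcode [8+:1] = (word>>8) & 0x1 = 0
prio [9+:6] = (word>>9) & 0x3f = 54
chan [15+:1] = (word>>15) & 0x1 = 0
flags signed 8b, MSB=1: 239 - 256 = -17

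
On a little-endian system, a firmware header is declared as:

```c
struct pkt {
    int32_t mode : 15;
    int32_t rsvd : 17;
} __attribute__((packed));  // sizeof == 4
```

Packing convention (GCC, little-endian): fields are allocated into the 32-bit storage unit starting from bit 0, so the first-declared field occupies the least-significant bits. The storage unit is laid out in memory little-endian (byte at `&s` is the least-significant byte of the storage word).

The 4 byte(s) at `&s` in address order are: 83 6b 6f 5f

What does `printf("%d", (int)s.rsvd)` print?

[0]=0x83 [1]=0x6b [2]=0x6f [3]=0x5f (little-endian) → word 0x5f6f6b83
mode:15 @ bit 0 → (0x5f6f6b83>>0)&0x7fff = 0x6b83
rsvd:17 @ bit 15 → (0x5f6f6b83>>15)&0x1ffff = 0xbede  ←
rsvd signed 17b, MSB=0: value = 48862

48862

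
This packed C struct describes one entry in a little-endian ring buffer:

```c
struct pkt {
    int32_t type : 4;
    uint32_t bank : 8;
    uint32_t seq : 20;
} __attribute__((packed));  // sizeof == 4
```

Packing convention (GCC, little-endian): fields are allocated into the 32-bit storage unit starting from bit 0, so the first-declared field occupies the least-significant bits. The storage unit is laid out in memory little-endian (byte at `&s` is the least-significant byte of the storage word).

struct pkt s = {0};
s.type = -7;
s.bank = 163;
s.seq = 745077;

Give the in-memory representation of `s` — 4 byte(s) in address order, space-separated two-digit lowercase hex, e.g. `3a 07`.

type:4 = -7 → 0x9 << 0 → word 0x00000009
bank:8 = 163 → 0xa3 << 4 → word 0x00000a39
seq:20 = 745077 → 0xb5e75 << 12 → word 0xb5e75a39
word = 0xb5e75a39 → little-endian bytes:
  [0]=0x39  [1]=0x5a  [2]=0xe7  [3]=0xb5

39 5a e7 b5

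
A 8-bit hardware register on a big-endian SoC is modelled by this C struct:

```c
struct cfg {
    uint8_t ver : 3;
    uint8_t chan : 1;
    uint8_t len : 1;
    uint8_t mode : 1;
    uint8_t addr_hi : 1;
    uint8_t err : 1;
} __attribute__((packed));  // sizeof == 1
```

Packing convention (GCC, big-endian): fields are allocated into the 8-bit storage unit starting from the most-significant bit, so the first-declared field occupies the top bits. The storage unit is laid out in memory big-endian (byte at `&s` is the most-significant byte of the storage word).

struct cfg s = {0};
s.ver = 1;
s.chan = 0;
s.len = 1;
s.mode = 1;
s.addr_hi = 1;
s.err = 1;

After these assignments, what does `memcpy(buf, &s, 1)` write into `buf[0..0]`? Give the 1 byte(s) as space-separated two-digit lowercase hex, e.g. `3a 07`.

ver:3 = 1 → 0x1 << 5 → word 0x20
chan:1 = 0 → 0x0 << 4 → word 0x20
len:1 = 1 → 0x1 << 3 → word 0x28
mode:1 = 1 → 0x1 << 2 → word 0x2c
addr_hi:1 = 1 → 0x1 << 1 → word 0x2e
err:1 = 1 → 0x1 << 0 → word 0x2f
word = 0x2f → big-endian bytes:
  [0]=0x2f

2f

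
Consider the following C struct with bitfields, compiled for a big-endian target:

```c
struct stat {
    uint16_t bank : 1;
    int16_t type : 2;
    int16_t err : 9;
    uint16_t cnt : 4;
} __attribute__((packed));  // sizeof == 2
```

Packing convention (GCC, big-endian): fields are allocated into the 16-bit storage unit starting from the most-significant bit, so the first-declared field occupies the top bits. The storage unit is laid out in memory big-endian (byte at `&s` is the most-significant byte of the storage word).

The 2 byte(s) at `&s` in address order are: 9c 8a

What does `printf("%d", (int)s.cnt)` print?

10

[0]=0x9c [1]=0x8a (big-endian) → word 0x9c8a
bank [15+:1] = (word>>15) & 0x1 = 1
type [13+:2] = (word>>13) & 0x3 = 0
err [4+:9] = (word>>4) & 0x1ff = 456
cnt [0+:4] = (word>>0) & 0xf = 10  ←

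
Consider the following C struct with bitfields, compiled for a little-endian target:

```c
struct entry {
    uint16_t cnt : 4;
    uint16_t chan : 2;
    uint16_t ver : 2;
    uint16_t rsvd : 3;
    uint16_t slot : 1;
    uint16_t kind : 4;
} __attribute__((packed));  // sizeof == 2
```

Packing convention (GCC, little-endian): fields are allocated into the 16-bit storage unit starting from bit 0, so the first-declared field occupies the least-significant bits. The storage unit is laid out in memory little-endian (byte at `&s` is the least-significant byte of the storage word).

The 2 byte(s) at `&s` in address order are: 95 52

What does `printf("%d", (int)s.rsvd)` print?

[0]=0x95 [1]=0x52 (little-endian) → word 0x5295
cnt [0+:4] = (word>>0) & 0xf = 5
chan [4+:2] = (word>>4) & 0x3 = 1
ver [6+:2] = (word>>6) & 0x3 = 2
rsvd [8+:3] = (word>>8) & 0x7 = 2  ←
slot [11+:1] = (word>>11) & 0x1 = 0
kind [12+:4] = (word>>12) & 0xf = 5

2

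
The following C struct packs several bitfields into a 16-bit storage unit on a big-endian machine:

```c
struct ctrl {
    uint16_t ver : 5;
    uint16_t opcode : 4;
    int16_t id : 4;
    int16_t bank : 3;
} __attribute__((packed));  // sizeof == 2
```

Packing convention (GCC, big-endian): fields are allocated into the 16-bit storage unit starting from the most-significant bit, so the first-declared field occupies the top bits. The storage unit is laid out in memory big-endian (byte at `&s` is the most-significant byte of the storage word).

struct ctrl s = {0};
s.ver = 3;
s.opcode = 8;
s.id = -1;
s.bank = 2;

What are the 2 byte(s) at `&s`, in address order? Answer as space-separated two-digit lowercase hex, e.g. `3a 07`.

[11+:5] ver=3 & 0x1f = 0x3; word=0x1800
[7+:4] opcode=8 & 0xf = 0x8; word=0x1c00
[3+:4] id=-1 & 0xf = 0xf; word=0x1c78
[0+:3] bank=2 & 0x7 = 0x2; word=0x1c7a
word = 0x1c7a → big-endian bytes:
  [0]=0x1c  [1]=0x7a

1c 7a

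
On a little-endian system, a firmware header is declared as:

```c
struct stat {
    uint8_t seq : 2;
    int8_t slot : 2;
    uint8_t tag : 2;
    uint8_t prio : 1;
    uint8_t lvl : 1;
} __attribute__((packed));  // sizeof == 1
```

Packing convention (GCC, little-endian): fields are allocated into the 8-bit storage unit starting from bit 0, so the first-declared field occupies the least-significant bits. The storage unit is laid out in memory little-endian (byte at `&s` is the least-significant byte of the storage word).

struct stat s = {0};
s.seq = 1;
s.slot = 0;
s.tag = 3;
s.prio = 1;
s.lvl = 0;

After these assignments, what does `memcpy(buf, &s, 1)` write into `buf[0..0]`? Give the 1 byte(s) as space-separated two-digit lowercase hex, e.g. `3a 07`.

71

seq (2b) val=1 bits=0x1 at bit 0: 0x01
slot (2b) val=0 bits=0x0 at bit 2: 0x01
tag (2b) val=3 bits=0x3 at bit 4: 0x31
prio (1b) val=1 bits=0x1 at bit 6: 0x71
lvl (1b) val=0 bits=0x0 at bit 7: 0x71
word = 0x71 → little-endian bytes:
  [0]=0x71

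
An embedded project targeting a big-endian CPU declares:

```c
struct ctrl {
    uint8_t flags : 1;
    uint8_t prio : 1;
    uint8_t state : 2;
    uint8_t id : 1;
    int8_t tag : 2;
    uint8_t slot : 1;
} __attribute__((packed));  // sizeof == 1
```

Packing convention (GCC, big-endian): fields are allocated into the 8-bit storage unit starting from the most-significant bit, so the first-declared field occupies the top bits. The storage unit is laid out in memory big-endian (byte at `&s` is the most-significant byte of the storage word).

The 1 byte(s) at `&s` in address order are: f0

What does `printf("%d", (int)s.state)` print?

3

[0]=0xf0 (big-endian) → word 0xf0
flags:1 @ bit 7 → (0xf0>>7)&0x1 = 0x1
prio:1 @ bit 6 → (0xf0>>6)&0x1 = 0x1
state:2 @ bit 4 → (0xf0>>4)&0x3 = 0x3  ←
id:1 @ bit 3 → (0xf0>>3)&0x1 = 0x0
tag:2 @ bit 1 → (0xf0>>1)&0x3 = 0x0
slot:1 @ bit 0 → (0xf0>>0)&0x1 = 0x0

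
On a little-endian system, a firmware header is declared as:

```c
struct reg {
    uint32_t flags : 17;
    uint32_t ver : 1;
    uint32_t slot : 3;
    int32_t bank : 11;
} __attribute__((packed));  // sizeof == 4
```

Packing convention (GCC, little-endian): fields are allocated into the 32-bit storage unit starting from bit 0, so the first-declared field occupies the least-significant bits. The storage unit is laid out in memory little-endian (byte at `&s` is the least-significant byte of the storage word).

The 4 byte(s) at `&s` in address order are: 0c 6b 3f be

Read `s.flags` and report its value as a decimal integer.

[0]=0x0c [1]=0x6b [2]=0x3f [3]=0xbe (little-endian) → word 0xbe3f6b0c
flags:17 @ bit 0 → (0xbe3f6b0c>>0)&0x1ffff = 0x16b0c  ←
ver:1 @ bit 17 → (0xbe3f6b0c>>17)&0x1 = 0x1
slot:3 @ bit 18 → (0xbe3f6b0c>>18)&0x7 = 0x7
bank:11 @ bit 21 → (0xbe3f6b0c>>21)&0x7ff = 0x5f1

92940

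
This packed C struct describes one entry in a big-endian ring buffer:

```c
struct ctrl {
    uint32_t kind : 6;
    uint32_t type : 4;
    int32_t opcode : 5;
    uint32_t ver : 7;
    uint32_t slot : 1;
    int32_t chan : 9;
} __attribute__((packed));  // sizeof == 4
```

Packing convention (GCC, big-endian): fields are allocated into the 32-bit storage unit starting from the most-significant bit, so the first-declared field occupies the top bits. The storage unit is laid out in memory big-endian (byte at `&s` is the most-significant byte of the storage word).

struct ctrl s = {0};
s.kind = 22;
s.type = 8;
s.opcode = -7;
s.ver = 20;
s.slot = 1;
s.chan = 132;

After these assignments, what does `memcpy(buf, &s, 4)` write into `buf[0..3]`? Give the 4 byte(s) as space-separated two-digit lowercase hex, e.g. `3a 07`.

kind (6b) val=22 bits=0x16 at bit 26: 0x58000000
type (4b) val=8 bits=0x8 at bit 22: 0x5a000000
opcode (5b) val=-7 bits=0x19 at bit 17: 0x5a320000
ver (7b) val=20 bits=0x14 at bit 10: 0x5a325000
slot (1b) val=1 bits=0x1 at bit 9: 0x5a325200
chan (9b) val=132 bits=0x84 at bit 0: 0x5a325284
word = 0x5a325284 → big-endian bytes:
  [0]=0x5a  [1]=0x32  [2]=0x52  [3]=0x84

5a 32 52 84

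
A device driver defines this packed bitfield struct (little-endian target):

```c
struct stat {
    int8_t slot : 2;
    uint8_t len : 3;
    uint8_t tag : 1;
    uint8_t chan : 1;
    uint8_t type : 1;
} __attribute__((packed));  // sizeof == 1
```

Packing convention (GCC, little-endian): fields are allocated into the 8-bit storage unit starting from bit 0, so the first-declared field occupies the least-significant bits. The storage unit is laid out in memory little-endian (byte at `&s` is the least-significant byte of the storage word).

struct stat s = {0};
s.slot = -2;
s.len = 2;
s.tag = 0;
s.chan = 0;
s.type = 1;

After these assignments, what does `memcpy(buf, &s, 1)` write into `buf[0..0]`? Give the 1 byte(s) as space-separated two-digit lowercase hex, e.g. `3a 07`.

[0+:2] slot=-2 & 0x3 = 0x2; word=0x02
[2+:3] len=2 & 0x7 = 0x2; word=0x0a
[5+:1] tag=0 & 0x1 = 0x0; word=0x0a
[6+:1] chan=0 & 0x1 = 0x0; word=0x0a
[7+:1] type=1 & 0x1 = 0x1; word=0x8a
word = 0x8a → little-endian bytes:
  [0]=0x8a

8a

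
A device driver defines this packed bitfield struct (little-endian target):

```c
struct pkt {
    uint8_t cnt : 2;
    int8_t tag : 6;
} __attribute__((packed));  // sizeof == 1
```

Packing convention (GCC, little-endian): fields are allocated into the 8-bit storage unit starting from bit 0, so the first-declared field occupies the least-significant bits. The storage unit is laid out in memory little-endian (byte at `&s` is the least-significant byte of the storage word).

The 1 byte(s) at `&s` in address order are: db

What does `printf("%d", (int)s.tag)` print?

[0]=0xdb (little-endian) → word 0xdb
cnt:2 @ bit 0 → (0xdb>>0)&0x3 = 0x3
tag:6 @ bit 2 → (0xdb>>2)&0x3f = 0x36  ←
tag signed 6b, MSB=1: 54 - 64 = -10

-10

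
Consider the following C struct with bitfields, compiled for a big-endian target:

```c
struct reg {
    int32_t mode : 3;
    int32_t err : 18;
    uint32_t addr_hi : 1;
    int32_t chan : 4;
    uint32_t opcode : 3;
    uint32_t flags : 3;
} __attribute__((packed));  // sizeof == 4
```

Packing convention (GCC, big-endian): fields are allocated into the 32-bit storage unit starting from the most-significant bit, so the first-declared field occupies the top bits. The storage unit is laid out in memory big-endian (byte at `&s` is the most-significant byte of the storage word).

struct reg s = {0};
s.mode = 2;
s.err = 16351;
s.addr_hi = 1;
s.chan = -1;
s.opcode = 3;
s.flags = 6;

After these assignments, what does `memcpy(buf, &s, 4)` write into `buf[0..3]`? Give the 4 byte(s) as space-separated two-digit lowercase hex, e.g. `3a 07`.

mode (3b) val=2 bits=0x2 at bit 29: 0x40000000
err (18b) val=16351 bits=0x3fdf at bit 11: 0x41fef800
addr_hi (1b) val=1 bits=0x1 at bit 10: 0x41fefc00
chan (4b) val=-1 bits=0xf at bit 6: 0x41feffc0
opcode (3b) val=3 bits=0x3 at bit 3: 0x41feffd8
flags (3b) val=6 bits=0x6 at bit 0: 0x41feffde
word = 0x41feffde → big-endian bytes:
  [0]=0x41  [1]=0xfe  [2]=0xff  [3]=0xde

41 fe ff de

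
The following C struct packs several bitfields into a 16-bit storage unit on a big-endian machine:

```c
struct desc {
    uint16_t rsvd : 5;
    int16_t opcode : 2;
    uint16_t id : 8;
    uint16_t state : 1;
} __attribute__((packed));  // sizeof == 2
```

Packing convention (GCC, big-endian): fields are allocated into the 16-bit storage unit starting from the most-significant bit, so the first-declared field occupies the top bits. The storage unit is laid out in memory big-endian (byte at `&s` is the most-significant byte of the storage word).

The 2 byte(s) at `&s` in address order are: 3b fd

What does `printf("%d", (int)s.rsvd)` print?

7

[0]=0x3b [1]=0xfd (big-endian) → word 0x3bfd
rsvd [11+:5] = (word>>11) & 0x1f = 7  ←
opcode [9+:2] = (word>>9) & 0x3 = 1
id [1+:8] = (word>>1) & 0xff = 254
state [0+:1] = (word>>0) & 0x1 = 1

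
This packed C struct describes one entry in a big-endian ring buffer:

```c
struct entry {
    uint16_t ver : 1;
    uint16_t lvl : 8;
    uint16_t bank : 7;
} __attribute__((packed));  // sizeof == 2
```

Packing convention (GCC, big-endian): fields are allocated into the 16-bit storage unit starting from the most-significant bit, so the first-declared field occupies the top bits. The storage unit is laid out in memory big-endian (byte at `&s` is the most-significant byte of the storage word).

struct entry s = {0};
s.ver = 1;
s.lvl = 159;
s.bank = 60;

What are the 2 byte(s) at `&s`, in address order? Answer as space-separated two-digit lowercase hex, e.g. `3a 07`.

ver (1b) val=1 bits=0x1 at bit 15: 0x8000
lvl (8b) val=159 bits=0x9f at bit 7: 0xcf80
bank (7b) val=60 bits=0x3c at bit 0: 0xcfbc
word = 0xcfbc → big-endian bytes:
  [0]=0xcf  [1]=0xbc

cf bc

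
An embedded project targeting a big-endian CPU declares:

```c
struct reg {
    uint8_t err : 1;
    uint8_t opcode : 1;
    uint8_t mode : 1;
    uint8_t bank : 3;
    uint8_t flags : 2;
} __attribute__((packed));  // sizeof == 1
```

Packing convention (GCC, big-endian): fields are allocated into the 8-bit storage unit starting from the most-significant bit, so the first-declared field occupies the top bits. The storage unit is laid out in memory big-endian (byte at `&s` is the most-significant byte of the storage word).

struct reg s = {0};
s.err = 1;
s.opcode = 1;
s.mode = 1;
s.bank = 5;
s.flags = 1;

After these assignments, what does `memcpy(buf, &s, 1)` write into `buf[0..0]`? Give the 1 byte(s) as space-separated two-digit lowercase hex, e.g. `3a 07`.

err (1b) val=1 bits=0x1 at bit 7: 0x80
opcode (1b) val=1 bits=0x1 at bit 6: 0xc0
mode (1b) val=1 bits=0x1 at bit 5: 0xe0
bank (3b) val=5 bits=0x5 at bit 2: 0xf4
flags (2b) val=1 bits=0x1 at bit 0: 0xf5
word = 0xf5 → big-endian bytes:
  [0]=0xf5

f5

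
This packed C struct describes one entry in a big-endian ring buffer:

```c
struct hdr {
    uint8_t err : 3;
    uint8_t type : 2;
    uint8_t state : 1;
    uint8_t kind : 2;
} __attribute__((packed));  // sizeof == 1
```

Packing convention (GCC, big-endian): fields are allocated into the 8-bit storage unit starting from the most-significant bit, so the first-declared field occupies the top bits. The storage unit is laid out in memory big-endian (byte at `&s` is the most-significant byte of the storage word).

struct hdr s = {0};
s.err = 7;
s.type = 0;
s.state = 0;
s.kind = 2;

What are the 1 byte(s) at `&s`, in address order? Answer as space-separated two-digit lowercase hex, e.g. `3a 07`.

e2

[5+:3] err=7 & 0x7 = 0x7; word=0xe0
[3+:2] type=0 & 0x3 = 0x0; word=0xe0
[2+:1] state=0 & 0x1 = 0x0; word=0xe0
[0+:2] kind=2 & 0x3 = 0x2; word=0xe2
word = 0xe2 → big-endian bytes:
  [0]=0xe2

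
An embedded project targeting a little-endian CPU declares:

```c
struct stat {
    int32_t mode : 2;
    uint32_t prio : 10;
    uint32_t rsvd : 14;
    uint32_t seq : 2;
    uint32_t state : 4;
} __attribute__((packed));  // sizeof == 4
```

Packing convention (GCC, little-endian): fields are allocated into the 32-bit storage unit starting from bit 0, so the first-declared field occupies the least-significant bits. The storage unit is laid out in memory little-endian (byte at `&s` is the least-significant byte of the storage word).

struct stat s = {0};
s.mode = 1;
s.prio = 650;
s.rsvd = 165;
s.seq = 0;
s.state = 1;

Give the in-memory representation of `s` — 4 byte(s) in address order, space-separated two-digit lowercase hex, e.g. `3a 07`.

29 5a 0a 10

[0+:2] mode=1 & 0x3 = 0x1; word=0x00000001
[2+:10] prio=650 & 0x3ff = 0x28a; word=0x00000a29
[12+:14] rsvd=165 & 0x3fff = 0xa5; word=0x000a5a29
[26+:2] seq=0 & 0x3 = 0x0; word=0x000a5a29
[28+:4] state=1 & 0xf = 0x1; word=0x100a5a29
word = 0x100a5a29 → little-endian bytes:
  [0]=0x29  [1]=0x5a  [2]=0x0a  [3]=0x10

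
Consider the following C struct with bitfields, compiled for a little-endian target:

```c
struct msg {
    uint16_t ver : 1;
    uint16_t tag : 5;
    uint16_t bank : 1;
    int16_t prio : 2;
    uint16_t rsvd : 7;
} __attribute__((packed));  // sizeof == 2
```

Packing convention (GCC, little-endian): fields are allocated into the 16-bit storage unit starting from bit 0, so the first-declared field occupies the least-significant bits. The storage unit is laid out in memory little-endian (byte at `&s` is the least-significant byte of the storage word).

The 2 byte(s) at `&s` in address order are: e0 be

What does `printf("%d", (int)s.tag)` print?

16

[0]=0xe0 [1]=0xbe (little-endian) → word 0xbee0
ver [0+:1] = (word>>0) & 0x1 = 0
tag [1+:5] = (word>>1) & 0x1f = 16  ←
bank [6+:1] = (word>>6) & 0x1 = 1
prio [7+:2] = (word>>7) & 0x3 = 1
rsvd [9+:7] = (word>>9) & 0x7f = 95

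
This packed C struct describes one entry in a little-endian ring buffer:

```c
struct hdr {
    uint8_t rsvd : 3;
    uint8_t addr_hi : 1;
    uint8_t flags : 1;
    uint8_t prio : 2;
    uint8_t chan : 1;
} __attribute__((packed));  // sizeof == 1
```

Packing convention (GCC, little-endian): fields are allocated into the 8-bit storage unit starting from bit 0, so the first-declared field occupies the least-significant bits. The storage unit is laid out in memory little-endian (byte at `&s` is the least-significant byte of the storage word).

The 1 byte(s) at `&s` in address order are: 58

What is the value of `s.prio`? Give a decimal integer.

[0]=0x58 (little-endian) → word 0x58
rsvd [0+:3] = (word>>0) & 0x7 = 0
addr_hi [3+:1] = (word>>3) & 0x1 = 1
flags [4+:1] = (word>>4) & 0x1 = 1
prio [5+:2] = (word>>5) & 0x3 = 2  ←
chan [7+:1] = (word>>7) & 0x1 = 0

2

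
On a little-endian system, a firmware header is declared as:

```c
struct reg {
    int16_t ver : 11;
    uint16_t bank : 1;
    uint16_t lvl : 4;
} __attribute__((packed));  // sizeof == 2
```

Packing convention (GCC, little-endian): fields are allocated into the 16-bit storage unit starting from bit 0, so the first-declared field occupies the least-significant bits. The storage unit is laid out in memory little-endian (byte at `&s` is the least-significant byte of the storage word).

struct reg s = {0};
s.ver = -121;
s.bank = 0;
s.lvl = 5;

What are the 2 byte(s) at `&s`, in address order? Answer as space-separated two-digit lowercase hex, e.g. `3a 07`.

[0+:11] ver=-121 & 0x7ff = 0x787; word=0x0787
[11+:1] bank=0 & 0x1 = 0x0; word=0x0787
[12+:4] lvl=5 & 0xf = 0x5; word=0x5787
word = 0x5787 → little-endian bytes:
  [0]=0x87  [1]=0x57

87 57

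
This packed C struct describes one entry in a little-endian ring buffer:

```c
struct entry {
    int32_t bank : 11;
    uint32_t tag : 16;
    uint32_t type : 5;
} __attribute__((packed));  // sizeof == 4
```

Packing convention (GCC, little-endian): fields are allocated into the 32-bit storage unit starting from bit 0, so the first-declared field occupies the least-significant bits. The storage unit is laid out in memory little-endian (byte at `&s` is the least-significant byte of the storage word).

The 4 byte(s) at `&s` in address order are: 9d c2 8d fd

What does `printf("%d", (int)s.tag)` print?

45496

[0]=0x9d [1]=0xc2 [2]=0x8d [3]=0xfd (little-endian) → word 0xfd8dc29d
bank:11 @ bit 0 → (0xfd8dc29d>>0)&0x7ff = 0x29d
tag:16 @ bit 11 → (0xfd8dc29d>>11)&0xffff = 0xb1b8  ←
type:5 @ bit 27 → (0xfd8dc29d>>27)&0x1f = 0x1f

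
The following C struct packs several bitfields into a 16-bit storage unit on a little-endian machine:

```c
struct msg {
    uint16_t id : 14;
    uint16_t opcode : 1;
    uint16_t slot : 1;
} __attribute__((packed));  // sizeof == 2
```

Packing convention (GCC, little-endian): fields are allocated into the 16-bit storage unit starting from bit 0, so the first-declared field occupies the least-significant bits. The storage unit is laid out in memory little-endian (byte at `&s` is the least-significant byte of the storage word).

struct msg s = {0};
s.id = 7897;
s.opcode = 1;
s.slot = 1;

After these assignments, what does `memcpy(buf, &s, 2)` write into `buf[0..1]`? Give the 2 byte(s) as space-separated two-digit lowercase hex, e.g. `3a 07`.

id (14b) val=7897 bits=0x1ed9 at bit 0: 0x1ed9
opcode (1b) val=1 bits=0x1 at bit 14: 0x5ed9
slot (1b) val=1 bits=0x1 at bit 15: 0xded9
word = 0xded9 → little-endian bytes:
  [0]=0xd9  [1]=0xde

d9 de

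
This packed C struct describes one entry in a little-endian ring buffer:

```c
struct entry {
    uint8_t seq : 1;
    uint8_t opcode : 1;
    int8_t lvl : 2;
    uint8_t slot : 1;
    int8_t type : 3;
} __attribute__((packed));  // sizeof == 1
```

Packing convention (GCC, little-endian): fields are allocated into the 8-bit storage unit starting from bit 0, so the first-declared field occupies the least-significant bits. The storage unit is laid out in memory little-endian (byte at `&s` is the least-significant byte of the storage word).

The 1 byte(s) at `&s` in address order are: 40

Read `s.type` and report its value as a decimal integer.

[0]=0x40 (little-endian) → word 0x40
seq:1 @ bit 0 → (0x40>>0)&0x1 = 0x0
opcode:1 @ bit 1 → (0x40>>1)&0x1 = 0x0
lvl:2 @ bit 2 → (0x40>>2)&0x3 = 0x0
slot:1 @ bit 4 → (0x40>>4)&0x1 = 0x0
type:3 @ bit 5 → (0x40>>5)&0x7 = 0x2  ←
type signed 3b, MSB=0: value = 2

2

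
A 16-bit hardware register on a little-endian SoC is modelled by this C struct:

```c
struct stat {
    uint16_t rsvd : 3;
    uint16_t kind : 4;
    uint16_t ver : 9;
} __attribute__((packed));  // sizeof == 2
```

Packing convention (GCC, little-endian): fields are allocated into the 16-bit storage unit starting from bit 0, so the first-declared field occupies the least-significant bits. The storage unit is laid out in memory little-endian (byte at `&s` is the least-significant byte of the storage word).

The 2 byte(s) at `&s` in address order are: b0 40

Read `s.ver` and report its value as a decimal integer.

[0]=0xb0 [1]=0x40 (little-endian) → word 0x40b0
rsvd [0+:3] = (word>>0) & 0x7 = 0
kind [3+:4] = (word>>3) & 0xf = 6
ver [7+:9] = (word>>7) & 0x1ff = 129  ←

129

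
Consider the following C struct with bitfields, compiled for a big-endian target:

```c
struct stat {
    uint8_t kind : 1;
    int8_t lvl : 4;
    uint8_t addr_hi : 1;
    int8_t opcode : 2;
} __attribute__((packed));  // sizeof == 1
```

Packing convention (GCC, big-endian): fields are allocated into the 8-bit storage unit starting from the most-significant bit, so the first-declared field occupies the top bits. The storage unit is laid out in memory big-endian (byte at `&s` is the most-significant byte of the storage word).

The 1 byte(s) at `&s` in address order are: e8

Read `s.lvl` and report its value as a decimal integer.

[0]=0xe8 (big-endian) → word 0xe8
kind [7+:1] = (word>>7) & 0x1 = 1
lvl [3+:4] = (word>>3) & 0xf = 13  ←
addr_hi [2+:1] = (word>>2) & 0x1 = 0
opcode [0+:2] = (word>>0) & 0x3 = 0
lvl signed 4b, MSB=1: 13 - 16 = -3

-3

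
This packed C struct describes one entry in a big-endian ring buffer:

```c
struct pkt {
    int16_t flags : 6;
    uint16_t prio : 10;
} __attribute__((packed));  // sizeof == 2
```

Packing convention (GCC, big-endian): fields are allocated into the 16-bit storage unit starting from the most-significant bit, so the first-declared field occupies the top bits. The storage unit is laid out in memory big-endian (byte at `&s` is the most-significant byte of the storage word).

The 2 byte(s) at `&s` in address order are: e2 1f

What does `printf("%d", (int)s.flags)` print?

[0]=0xe2 [1]=0x1f (big-endian) → word 0xe21f
flags [10+:6] = (word>>10) & 0x3f = 56  ←
prio [0+:10] = (word>>0) & 0x3ff = 543
flags signed 6b, MSB=1: 56 - 64 = -8

-8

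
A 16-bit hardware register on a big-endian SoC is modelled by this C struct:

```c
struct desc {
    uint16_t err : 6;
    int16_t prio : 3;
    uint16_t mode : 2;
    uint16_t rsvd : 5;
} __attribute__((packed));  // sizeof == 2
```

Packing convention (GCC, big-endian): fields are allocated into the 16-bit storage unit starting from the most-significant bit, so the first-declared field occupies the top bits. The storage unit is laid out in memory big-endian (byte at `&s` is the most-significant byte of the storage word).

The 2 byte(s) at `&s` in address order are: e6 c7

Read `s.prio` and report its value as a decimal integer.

-3

[0]=0xe6 [1]=0xc7 (big-endian) → word 0xe6c7
err [10+:6] = (word>>10) & 0x3f = 57
prio [7+:3] = (word>>7) & 0x7 = 5  ←
mode [5+:2] = (word>>5) & 0x3 = 2
rsvd [0+:5] = (word>>0) & 0x1f = 7
prio signed 3b, MSB=1: 5 - 8 = -3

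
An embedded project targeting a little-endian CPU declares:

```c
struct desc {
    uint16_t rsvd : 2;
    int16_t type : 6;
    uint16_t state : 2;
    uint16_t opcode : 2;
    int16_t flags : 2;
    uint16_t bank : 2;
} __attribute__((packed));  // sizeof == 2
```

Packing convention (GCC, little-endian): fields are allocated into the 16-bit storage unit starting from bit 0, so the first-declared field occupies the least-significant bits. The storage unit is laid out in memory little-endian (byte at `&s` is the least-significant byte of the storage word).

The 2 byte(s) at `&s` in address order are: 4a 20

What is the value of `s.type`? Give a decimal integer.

[0]=0x4a [1]=0x20 (little-endian) → word 0x204a
rsvd [0+:2] = (word>>0) & 0x3 = 2
type [2+:6] = (word>>2) & 0x3f = 18  ←
state [8+:2] = (word>>8) & 0x3 = 0
opcode [10+:2] = (word>>10) & 0x3 = 0
flags [12+:2] = (word>>12) & 0x3 = 2
bank [14+:2] = (word>>14) & 0x3 = 0
type signed 6b, MSB=0: value = 18

18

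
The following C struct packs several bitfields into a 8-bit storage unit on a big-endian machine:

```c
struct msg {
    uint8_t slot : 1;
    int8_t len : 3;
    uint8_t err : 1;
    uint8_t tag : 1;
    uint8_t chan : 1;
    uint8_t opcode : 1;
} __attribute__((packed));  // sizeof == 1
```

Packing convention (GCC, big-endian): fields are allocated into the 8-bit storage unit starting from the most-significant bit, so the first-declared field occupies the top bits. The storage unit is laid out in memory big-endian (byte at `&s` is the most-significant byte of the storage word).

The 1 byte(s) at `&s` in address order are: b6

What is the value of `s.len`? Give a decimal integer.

3

[0]=0xb6 (big-endian) → word 0xb6
slot [7+:1] = (word>>7) & 0x1 = 1
len [4+:3] = (word>>4) & 0x7 = 3  ←
err [3+:1] = (word>>3) & 0x1 = 0
tag [2+:1] = (word>>2) & 0x1 = 1
chan [1+:1] = (word>>1) & 0x1 = 1
opcode [0+:1] = (word>>0) & 0x1 = 0
len signed 3b, MSB=0: value = 3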